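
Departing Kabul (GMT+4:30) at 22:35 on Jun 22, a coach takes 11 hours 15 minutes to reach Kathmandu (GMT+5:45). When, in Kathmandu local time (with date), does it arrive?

Convert departure to UTC: 22:35 − 4:30 = 18:05 UTC on Jun 22.
Add 11 hours and 15 minutes travel time → 05:20 UTC (Jun 23).
Kathmandu is UTC+5:45, so local arrival = 05:20 + 5:45 = 11:05 on Jun 23.

11:05 on June 23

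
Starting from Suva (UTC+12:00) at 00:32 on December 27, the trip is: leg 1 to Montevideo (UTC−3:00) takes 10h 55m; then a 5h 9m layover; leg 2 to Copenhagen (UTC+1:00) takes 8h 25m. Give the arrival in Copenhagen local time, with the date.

Convert departure to UTC: 00:32 − 12:00 = 12:32 UTC on Dec 26.
Add 10 hours 55 minutes leg 1 → 23:27 UTC.
Add 5 hours and 9 minutes layover in Montevideo → 04:36 UTC (Dec 27).
Add 8 hours 25 minutes leg 2 → 13:01 UTC.
Copenhagen is UTC+1:00, so local arrival = 13:01 + 1:00 = 14:01 on Dec 27.

14:01 on Dec 27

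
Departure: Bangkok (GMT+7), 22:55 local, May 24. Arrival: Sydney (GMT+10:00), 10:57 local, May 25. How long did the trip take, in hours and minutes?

9 hours 2 minutes

Departure in UTC: 22:55 − 7:00 = 15:55 on May 24.
Arrival in UTC: 10:57 − 10:00 = 00:57 on May 25.
Elapsed = 00:57 − 15:55 (+1 day) = 9 hours 2 minutes.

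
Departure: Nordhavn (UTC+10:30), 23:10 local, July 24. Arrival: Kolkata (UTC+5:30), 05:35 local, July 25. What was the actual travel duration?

Kolkata is 5:00 behind Nordhavn.
Clock-face elapsed time (ignoring zones) is 6 hours 25 minutes.
Actual elapsed = 6 hours 25 minutes + 5:00 = 11 hours 25 minutes.

11 hours 25 minutes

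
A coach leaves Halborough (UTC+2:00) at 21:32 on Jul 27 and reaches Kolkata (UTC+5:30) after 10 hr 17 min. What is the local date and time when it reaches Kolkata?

11:19 on July 28

Kolkata is 3:30 ahead of Halborough.
After 10 hours and 17 minutes it is 07:49 (Jul 28) in Halborough.
Shift by the zone difference: 07:49 + 3:30 = 11:19 on Jul 28 in Kolkata.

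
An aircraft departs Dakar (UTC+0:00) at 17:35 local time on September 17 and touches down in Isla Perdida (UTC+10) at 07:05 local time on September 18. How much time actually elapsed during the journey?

Departure is already UTC: 17:35 on Sep 17.
Arrival in UTC: 07:05 − 10:00 = 21:05 on Sep 17.
Elapsed = 21:05 − 17:35 = 3 hours 30 minutes.

3 hours 30 minutes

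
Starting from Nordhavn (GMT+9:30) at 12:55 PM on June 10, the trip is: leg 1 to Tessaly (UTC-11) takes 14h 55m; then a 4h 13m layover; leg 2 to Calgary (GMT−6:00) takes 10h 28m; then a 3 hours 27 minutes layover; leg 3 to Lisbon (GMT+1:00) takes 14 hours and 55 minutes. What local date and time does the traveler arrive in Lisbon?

4:23 AM on June 12

Convert departure to UTC: 12:55 PM − 9:30 = 3:25 AM UTC on Jun 10.
Add 14 hours and 55 minutes leg 1 → 6:20 PM UTC.
Add 4 hours 13 minutes layover in Tessaly → 10:33 PM UTC.
Add 10 hours 28 minutes leg 2 → 9:01 AM UTC (Jun 11).
Add 3 hours and 27 minutes layover in Calgary → 12:28 PM UTC.
Add 14 hours and 55 minutes leg 3 → 3:23 AM UTC (Jun 12).
Lisbon is UTC+1:00, so local arrival = 3:23 AM + 1:00 = 4:23 AM on Jun 12.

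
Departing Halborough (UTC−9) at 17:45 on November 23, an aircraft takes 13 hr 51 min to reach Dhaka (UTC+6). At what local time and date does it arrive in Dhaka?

Convert departure to UTC: 17:45 + 9:00 = 02:45 UTC on Nov 24.
Add 13 hours 51 minutes travel time → 16:36 UTC.
Dhaka is UTC+6:00, so local arrival = 16:36 + 6:00 = 22:36 on Nov 24.

22:36 on November 24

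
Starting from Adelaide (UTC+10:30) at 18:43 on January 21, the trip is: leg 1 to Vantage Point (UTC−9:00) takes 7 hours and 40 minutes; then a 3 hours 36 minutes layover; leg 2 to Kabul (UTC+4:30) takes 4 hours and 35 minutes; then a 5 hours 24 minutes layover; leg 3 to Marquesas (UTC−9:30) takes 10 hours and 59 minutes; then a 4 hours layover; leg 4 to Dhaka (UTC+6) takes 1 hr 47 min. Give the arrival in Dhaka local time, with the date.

04:14 on January 23

Convert departure to UTC: 18:43 − 10:30 = 08:13 UTC on Jan 21.
Add 7 hours and 40 minutes leg 1 → 15:53 UTC.
Add 3 hours 36 minutes layover in Vantage Point → 19:29 UTC.
Add 4 hours and 35 minutes leg 2 → 00:04 UTC (Jan 22).
Add 5 hours and 24 minutes layover in Kabul → 05:28 UTC.
Add 10 hours 59 minutes leg 3 → 16:27 UTC.
Add 4 hours layover in Marquesas → 20:27 UTC.
Add 1 hour and 47 minutes leg 4 → 22:14 UTC.
Dhaka is UTC+6:00, so local arrival = 22:14 + 6:00 = 04:14 on Jan 23.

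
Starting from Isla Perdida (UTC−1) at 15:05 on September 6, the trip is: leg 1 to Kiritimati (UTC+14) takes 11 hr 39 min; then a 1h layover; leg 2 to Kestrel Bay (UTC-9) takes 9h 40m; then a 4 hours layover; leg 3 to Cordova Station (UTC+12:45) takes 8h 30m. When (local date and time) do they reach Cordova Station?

Convert departure to UTC: 15:05 + 1:00 = 16:05 UTC on Sep 6.
Add 11 hours 39 minutes leg 1 → 03:44 UTC (Sep 7).
Add 1 hour layover in Kiritimati → 04:44 UTC.
Add 9 hours and 40 minutes leg 2 → 14:24 UTC.
Add 4 hours layover in Kestrel Bay → 18:24 UTC.
Add 8 hours and 30 minutes leg 3 → 02:54 UTC (Sep 8).
Cordova Station is UTC+12:45, so local arrival = 02:54 + 12:45 = 15:39 on Sep 8.

15:39 on Sep 8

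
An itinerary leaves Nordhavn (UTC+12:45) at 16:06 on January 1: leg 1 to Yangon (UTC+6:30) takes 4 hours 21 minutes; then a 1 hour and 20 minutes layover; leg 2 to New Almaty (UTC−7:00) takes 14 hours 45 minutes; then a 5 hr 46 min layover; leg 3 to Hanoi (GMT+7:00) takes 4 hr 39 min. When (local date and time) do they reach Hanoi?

17:12 on January 2

Convert departure to UTC: 16:06 − 12:45 = 03:21 UTC on Jan 1.
Add 4 hours 21 minutes leg 1 → 07:42 UTC.
Add 1 hour and 20 minutes layover in Yangon → 09:02 UTC.
Add 14 hours and 45 minutes leg 2 → 23:47 UTC.
Add 5 hours and 46 minutes layover in New Almaty → 05:33 UTC (Jan 2).
Add 4 hours and 39 minutes leg 3 → 10:12 UTC.
Hanoi is UTC+7:00, so local arrival = 10:12 + 7:00 = 17:12 on Jan 2.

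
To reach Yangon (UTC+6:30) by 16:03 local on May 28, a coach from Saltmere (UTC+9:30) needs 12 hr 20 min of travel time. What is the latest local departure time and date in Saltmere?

06:43 on May 28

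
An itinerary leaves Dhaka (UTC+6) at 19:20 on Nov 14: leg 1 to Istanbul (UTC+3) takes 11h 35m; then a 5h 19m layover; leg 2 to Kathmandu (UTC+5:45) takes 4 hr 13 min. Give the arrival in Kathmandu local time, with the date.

Convert departure to UTC: 19:20 − 6:00 = 13:20 UTC on Nov 14.
Add 11 hours 35 minutes leg 1 → 00:55 UTC (Nov 15).
Add 5 hours 19 minutes layover in Istanbul → 06:14 UTC.
Add 4 hours and 13 minutes leg 2 → 10:27 UTC.
Kathmandu is UTC+5:45, so local arrival = 10:27 + 5:45 = 16:12 on Nov 15.

16:12 on November 15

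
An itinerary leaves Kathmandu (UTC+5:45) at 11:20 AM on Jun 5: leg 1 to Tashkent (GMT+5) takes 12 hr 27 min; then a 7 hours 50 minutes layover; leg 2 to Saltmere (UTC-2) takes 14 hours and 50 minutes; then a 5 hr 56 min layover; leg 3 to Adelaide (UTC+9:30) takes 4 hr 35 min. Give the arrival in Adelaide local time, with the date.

12:43 PM on June 7

Convert departure to UTC: 11:20 AM − 5:45 = 5:35 AM UTC on Jun 5.
Add 12 hours and 27 minutes leg 1 → 6:02 PM UTC.
Add 7 hours and 50 minutes layover in Tashkent → 1:52 AM UTC (Jun 6).
Add 14 hours and 50 minutes leg 2 → 4:42 PM UTC.
Add 5 hours 56 minutes layover in Saltmere → 10:38 PM UTC.
Add 4 hours 35 minutes leg 3 → 3:13 AM UTC (Jun 7).
Adelaide is UTC+9:30, so local arrival = 3:13 AM + 9:30 = 12:43 PM on Jun 7.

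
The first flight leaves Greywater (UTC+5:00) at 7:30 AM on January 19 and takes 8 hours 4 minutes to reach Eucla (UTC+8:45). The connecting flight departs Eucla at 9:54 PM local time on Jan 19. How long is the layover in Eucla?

2 hours 35 minutes

Convert departure to UTC: 7:30 AM − 5:00 = 2:30 AM UTC on Jan 19.
Add 8 hours and 4 minutes flight time → 10:34 AM UTC.
Eucla is UTC+8:45, so local arrival = 10:34 AM + 8:45 = 7:19 PM on Jan 19.
Layover = 9:54 PM − 7:19 PM = 2 hours 35 minutes.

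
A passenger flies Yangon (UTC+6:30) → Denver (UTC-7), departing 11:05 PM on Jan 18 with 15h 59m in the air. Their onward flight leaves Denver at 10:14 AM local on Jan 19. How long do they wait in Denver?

Convert departure to UTC: 11:05 PM − 6:30 = 4:35 PM UTC on Jan 18.
Add 15 hours 59 minutes flight time → 8:34 AM UTC (Jan 19).
Denver is UTC−7:00, so local arrival = 8:34 AM − 7:00 = 1:34 AM on Jan 19.
Layover = 10:14 AM − 1:34 AM = 8 hours 40 minutes.

8 hours 40 minutes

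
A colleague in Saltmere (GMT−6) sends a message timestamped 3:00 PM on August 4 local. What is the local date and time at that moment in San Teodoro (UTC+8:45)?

5:45 AM on Aug 5

San Teodoro is 14:45 ahead of Saltmere.
Shift by the zone difference: 3:00 PM + 14:45 = 5:45 AM on Aug 5 in San Teodoro.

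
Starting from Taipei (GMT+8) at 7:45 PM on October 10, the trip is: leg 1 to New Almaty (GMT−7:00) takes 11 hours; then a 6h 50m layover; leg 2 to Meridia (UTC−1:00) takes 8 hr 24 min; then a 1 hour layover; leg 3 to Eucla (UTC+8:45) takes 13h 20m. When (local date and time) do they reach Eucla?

1:04 PM on October 12

Convert departure to UTC: 7:45 PM − 8:00 = 11:45 AM UTC on Oct 10.
Add 11 hours leg 1 → 10:45 PM UTC.
Add 6 hours and 50 minutes layover in New Almaty → 5:35 AM UTC (Oct 11).
Add 8 hours and 24 minutes leg 2 → 1:59 PM UTC.
Add 1 hour layover in Meridia → 2:59 PM UTC.
Add 13 hours 20 minutes leg 3 → 4:19 AM UTC (Oct 12).
Eucla is UTC+8:45, so local arrival = 4:19 AM + 8:45 = 1:04 PM on Oct 12.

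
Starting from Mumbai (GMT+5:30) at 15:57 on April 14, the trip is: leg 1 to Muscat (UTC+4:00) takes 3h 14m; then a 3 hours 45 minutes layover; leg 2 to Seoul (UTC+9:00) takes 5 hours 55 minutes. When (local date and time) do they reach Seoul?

08:21 on April 15

Convert departure to UTC: 15:57 − 5:30 = 10:27 UTC on Apr 14.
Add 3 hours 14 minutes leg 1 → 13:41 UTC.
Add 3 hours 45 minutes layover in Muscat → 17:26 UTC.
Add 5 hours 55 minutes leg 2 → 23:21 UTC.
Seoul is UTC+9:00, so local arrival = 23:21 + 9:00 = 08:21 on Apr 15.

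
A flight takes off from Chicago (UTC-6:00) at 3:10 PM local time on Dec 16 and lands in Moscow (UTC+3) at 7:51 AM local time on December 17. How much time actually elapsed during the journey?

Moscow is 9:00 ahead of Chicago.
Clock-face elapsed time (ignoring zones) is 16 hours 41 minutes.
Actual elapsed = 16 hours 41 minutes − 9:00 = 7 hours 41 minutes.

7 hours 41 minutes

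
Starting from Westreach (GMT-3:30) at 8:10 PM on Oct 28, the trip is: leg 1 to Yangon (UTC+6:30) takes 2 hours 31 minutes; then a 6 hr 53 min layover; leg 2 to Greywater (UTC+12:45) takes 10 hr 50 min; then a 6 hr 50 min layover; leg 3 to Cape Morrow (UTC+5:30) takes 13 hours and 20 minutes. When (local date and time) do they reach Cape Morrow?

Convert departure to UTC: 8:10 PM + 3:30 = 11:40 PM UTC on Oct 28.
Add 2 hours and 31 minutes leg 1 → 2:11 AM UTC (Oct 29).
Add 6 hours and 53 minutes layover in Yangon → 9:04 AM UTC.
Add 10 hours 50 minutes leg 2 → 7:54 PM UTC.
Add 6 hours 50 minutes layover in Greywater → 2:44 AM UTC (Oct 30).
Add 13 hours 20 minutes leg 3 → 4:04 PM UTC.
Cape Morrow is UTC+5:30, so local arrival = 4:04 PM + 5:30 = 9:34 PM on Oct 30.

9:34 PM on Oct 30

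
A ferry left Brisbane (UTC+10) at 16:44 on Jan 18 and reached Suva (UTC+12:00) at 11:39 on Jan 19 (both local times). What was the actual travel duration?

Departure in UTC: 16:44 − 10:00 = 06:44 on Jan 18.
Arrival in UTC: 11:39 − 12:00 = 23:39 on Jan 18.
Elapsed = 23:39 − 06:44 = 16 hours 55 minutes.

16 hours 55 minutes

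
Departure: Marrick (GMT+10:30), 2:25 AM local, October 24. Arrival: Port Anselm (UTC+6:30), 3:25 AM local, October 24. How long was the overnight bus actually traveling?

5 hours

Departure in UTC: 2:25 AM − 10:30 = 3:55 PM on Oct 23.
Arrival in UTC: 3:25 AM − 6:30 = 8:55 PM on Oct 23.
Elapsed = 8:55 PM − 3:55 PM = 5 hours.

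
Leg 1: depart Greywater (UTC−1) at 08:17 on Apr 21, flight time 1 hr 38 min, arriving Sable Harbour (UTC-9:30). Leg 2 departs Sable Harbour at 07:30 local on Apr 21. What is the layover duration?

6 hours 5 minutes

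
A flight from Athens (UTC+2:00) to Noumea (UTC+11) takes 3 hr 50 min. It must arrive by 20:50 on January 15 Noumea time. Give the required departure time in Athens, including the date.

Target arrival in UTC: 20:50 − 11:00 = 09:50 on Jan 15.
Subtract 3 hours 50 minutes → departure 06:00 UTC on Jan 15.
Athens is UTC+2:00: 06:00 + 2:00 = 08:00 on Jan 15.

08:00 on Jan 15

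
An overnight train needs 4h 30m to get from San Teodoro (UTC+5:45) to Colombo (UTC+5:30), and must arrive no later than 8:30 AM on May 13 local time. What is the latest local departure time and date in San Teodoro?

4:15 AM on May 13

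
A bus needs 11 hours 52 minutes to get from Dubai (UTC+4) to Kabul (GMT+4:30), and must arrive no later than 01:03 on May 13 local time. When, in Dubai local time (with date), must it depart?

Target arrival in UTC: 01:03 − 4:30 = 20:33 on May 12.
Subtract 11 hours 52 minutes → departure 08:41 UTC on May 12.
Dubai is UTC+4:00: 08:41 + 4:00 = 12:41 on May 12.

12:41 on May 12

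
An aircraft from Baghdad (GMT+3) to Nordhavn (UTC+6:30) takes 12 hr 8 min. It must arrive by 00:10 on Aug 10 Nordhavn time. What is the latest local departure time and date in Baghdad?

08:32 on August 9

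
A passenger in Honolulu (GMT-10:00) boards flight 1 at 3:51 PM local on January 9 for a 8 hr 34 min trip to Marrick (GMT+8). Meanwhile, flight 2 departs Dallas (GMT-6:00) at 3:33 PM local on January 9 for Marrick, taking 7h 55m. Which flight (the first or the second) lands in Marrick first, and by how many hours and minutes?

Flight 1 in UTC: 3:51 PM + 10:00 = 1:51 AM on Jan 10.
+8 hours 34 minutes → arrive 10:25 AM UTC on Jan 10.
Flight 2 in UTC: 3:33 PM + 6:00 = 9:33 PM on Jan 9.
+7 hours and 55 minutes → arrive 5:28 AM UTC on Jan 10.
Flight 2 lands earlier by 4 hours 57 minutes.

the second, by 4 hours 57 minutes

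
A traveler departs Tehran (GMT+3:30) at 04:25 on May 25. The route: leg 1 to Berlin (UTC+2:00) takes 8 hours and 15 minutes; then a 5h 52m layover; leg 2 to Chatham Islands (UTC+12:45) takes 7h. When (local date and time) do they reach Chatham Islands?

Convert departure to UTC: 04:25 − 3:30 = 00:55 UTC on May 25.
Add 8 hours and 15 minutes leg 1 → 09:10 UTC.
Add 5 hours and 52 minutes layover in Berlin → 15:02 UTC.
Add 7 hours leg 2 → 22:02 UTC.
Chatham Islands is UTC+12:45, so local arrival = 22:02 + 12:45 = 10:47 on May 26.

10:47 on May 26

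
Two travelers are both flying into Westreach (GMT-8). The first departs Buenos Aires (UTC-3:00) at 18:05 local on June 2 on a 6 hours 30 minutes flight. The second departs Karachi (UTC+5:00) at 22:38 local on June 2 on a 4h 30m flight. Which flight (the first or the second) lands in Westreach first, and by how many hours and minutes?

the second, by 5 hours 27 minutes

Flight 1 in UTC: 18:05 + 3:00 = 21:05 on Jun 2.
+6 hours 30 minutes → arrive 03:35 UTC on Jun 3.
Flight 2 in UTC: 22:38 − 5:00 = 17:38 on Jun 2.
+4 hours 30 minutes → arrive 22:08 UTC on Jun 2.
Flight 2 lands earlier by 5 hours 27 minutes.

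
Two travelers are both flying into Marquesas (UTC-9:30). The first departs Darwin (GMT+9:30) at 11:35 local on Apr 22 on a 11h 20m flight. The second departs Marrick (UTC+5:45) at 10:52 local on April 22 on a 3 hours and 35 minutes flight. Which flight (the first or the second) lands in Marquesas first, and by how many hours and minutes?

the second, by 4 hours 43 minutes

Flight 1 in UTC: 11:35 − 9:30 = 02:05 on Apr 22.
+11 hours 20 minutes → arrive 13:25 UTC on Apr 22.
Flight 2 in UTC: 10:52 − 5:45 = 05:07 on Apr 22.
+3 hours and 35 minutes → arrive 08:42 UTC on Apr 22.
Flight 2 lands earlier by 4 hours 43 minutes.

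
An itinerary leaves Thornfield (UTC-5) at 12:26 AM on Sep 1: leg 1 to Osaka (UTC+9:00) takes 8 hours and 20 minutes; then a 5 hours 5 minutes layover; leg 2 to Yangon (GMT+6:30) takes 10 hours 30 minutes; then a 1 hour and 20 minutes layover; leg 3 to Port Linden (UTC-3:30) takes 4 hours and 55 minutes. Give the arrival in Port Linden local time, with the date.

8:06 AM on Sep 2

Convert departure to UTC: 12:26 AM + 5:00 = 5:26 AM UTC on Sep 1.
Add 8 hours and 20 minutes leg 1 → 1:46 PM UTC.
Add 5 hours and 5 minutes layover in Osaka → 6:51 PM UTC.
Add 10 hours and 30 minutes leg 2 → 5:21 AM UTC (Sep 2).
Add 1 hour 20 minutes layover in Yangon → 6:41 AM UTC.
Add 4 hours and 55 minutes leg 3 → 11:36 AM UTC.
Port Linden is UTC−3:30, so local arrival = 11:36 AM − 3:30 = 8:06 AM on Sep 2.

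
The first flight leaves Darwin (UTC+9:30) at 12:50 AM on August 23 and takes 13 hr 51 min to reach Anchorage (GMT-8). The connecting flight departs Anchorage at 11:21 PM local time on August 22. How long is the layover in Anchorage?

2 hours 10 minutes

Convert departure to UTC: 12:50 AM − 9:30 = 3:20 PM UTC on Aug 22.
Add 13 hours 51 minutes flight time → 5:11 AM UTC (Aug 23).
Anchorage is UTC−8:00, so local arrival = 5:11 AM − 8:00 = 9:11 PM on Aug 22.
Layover = 11:21 PM − 9:11 PM = 2 hours 10 minutes.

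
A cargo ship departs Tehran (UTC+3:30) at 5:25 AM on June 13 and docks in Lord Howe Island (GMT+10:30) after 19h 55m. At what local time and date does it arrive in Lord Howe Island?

8:20 AM on Jun 14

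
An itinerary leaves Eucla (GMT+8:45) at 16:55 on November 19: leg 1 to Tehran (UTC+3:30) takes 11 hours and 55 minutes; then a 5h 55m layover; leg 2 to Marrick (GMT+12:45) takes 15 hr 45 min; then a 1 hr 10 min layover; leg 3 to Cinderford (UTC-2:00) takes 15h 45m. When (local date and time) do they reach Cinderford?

08:40 on November 21

Convert departure to UTC: 16:55 − 8:45 = 08:10 UTC on Nov 19.
Add 11 hours 55 minutes leg 1 → 20:05 UTC.
Add 5 hours and 55 minutes layover in Tehran → 02:00 UTC (Nov 20).
Add 15 hours 45 minutes leg 2 → 17:45 UTC.
Add 1 hour 10 minutes layover in Marrick → 18:55 UTC.
Add 15 hours 45 minutes leg 3 → 10:40 UTC (Nov 21).
Cinderford is UTC−2:00, so local arrival = 10:40 − 2:00 = 08:40 on Nov 21.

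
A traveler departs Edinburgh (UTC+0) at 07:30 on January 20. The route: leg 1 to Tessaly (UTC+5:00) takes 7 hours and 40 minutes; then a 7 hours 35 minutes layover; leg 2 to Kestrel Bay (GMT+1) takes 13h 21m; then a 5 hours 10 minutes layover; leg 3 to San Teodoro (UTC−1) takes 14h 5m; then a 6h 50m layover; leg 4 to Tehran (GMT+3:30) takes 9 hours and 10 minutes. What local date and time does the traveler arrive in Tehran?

02:51 on Jan 23

Edinburgh is at UTC+0, so departure is already 07:30 UTC on Jan 20.
Add 7 hours and 40 minutes leg 1 → 15:10 UTC.
Add 7 hours and 35 minutes layover in Tessaly → 22:45 UTC.
Add 13 hours 21 minutes leg 2 → 12:06 UTC (Jan 21).
Add 5 hours and 10 minutes layover in Kestrel Bay → 17:16 UTC.
Add 14 hours 5 minutes leg 3 → 07:21 UTC (Jan 22).
Add 6 hours and 50 minutes layover in San Teodoro → 14:11 UTC.
Add 9 hours 10 minutes leg 4 → 23:21 UTC.
Tehran is UTC+3:30, so local arrival = 23:21 + 3:30 = 02:51 on Jan 23.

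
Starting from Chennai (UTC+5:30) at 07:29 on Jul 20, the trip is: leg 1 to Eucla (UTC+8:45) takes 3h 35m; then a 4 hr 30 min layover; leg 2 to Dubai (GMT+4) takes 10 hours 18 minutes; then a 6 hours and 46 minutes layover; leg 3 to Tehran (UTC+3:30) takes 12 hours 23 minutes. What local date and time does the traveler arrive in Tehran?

19:01 on July 21

Convert departure to UTC: 07:29 − 5:30 = 01:59 UTC on Jul 20.
Add 3 hours and 35 minutes leg 1 → 05:34 UTC.
Add 4 hours 30 minutes layover in Eucla → 10:04 UTC.
Add 10 hours 18 minutes leg 2 → 20:22 UTC.
Add 6 hours 46 minutes layover in Dubai → 03:08 UTC (Jul 21).
Add 12 hours 23 minutes leg 3 → 15:31 UTC.
Tehran is UTC+3:30, so local arrival = 15:31 + 3:30 = 19:01 on Jul 21.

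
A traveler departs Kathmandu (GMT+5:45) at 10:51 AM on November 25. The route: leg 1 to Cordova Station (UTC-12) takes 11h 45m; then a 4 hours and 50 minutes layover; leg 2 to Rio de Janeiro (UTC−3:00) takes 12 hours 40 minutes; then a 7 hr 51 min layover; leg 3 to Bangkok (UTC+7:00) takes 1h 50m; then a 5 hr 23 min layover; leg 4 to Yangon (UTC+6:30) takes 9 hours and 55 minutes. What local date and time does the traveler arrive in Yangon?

Convert departure to UTC: 10:51 AM − 5:45 = 5:06 AM UTC on Nov 25.
Add 11 hours and 45 minutes leg 1 → 4:51 PM UTC.
Add 4 hours and 50 minutes layover in Cordova Station → 9:41 PM UTC.
Add 12 hours and 40 minutes leg 2 → 10:21 AM UTC (Nov 26).
Add 7 hours and 51 minutes layover in Rio de Janeiro → 6:12 PM UTC.
Add 1 hour 50 minutes leg 3 → 8:02 PM UTC.
Add 5 hours and 23 minutes layover in Bangkok → 1:25 AM UTC (Nov 27).
Add 9 hours 55 minutes leg 4 → 11:20 AM UTC.
Yangon is UTC+6:30, so local arrival = 11:20 AM + 6:30 = 5:50 PM on Nov 27.

5:50 PM on November 27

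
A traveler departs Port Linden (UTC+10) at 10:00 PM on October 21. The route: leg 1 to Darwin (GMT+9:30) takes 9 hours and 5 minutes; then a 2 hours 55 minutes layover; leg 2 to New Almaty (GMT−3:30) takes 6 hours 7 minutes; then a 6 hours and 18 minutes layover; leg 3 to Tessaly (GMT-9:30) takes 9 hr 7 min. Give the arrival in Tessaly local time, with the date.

12:02 PM on October 22

Convert departure to UTC: 10:00 PM − 10:00 = 12:00 PM UTC on Oct 21.
Add 9 hours and 5 minutes leg 1 → 9:05 PM UTC.
Add 2 hours 55 minutes layover in Darwin → 12:00 AM UTC (Oct 22).
Add 6 hours 7 minutes leg 2 → 6:07 AM UTC.
Add 6 hours and 18 minutes layover in New Almaty → 12:25 PM UTC.
Add 9 hours 7 minutes leg 3 → 9:32 PM UTC.
Tessaly is UTC−9:30, so local arrival = 9:32 PM − 9:30 = 12:02 PM on Oct 22.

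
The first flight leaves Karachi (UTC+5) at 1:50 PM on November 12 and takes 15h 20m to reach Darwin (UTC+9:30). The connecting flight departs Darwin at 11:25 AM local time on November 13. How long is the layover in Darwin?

Convert departure to UTC: 1:50 PM − 5:00 = 8:50 AM UTC on Nov 12.
Add 15 hours 20 minutes flight time → 12:10 AM UTC (Nov 13).
Darwin is UTC+9:30, so local arrival = 12:10 AM + 9:30 = 9:40 AM on Nov 13.
Layover = 11:25 AM − 9:40 AM = 1 hour 45 minutes.

1 hour 45 minutes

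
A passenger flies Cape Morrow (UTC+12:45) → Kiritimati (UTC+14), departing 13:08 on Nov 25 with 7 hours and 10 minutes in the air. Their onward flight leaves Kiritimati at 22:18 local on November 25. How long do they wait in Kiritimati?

45 minutes

Convert departure to UTC: 13:08 − 12:45 = 00:23 UTC on Nov 25.
Add 7 hours and 10 minutes flight time → 07:33 UTC.
Kiritimati is UTC+14:00, so local arrival = 07:33 + 14:00 = 21:33 on Nov 25.
Layover = 22:18 − 21:33 = 45 minutes.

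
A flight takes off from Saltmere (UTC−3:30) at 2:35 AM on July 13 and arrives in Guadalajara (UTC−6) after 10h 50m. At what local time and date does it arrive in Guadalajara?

Convert departure to UTC: 2:35 AM + 3:30 = 6:05 AM UTC on Jul 13.
Add 10 hours 50 minutes travel time → 4:55 PM UTC.
Guadalajara is UTC−6:00, so local arrival = 4:55 PM − 6:00 = 10:55 AM on Jul 13.

10:55 AM on July 13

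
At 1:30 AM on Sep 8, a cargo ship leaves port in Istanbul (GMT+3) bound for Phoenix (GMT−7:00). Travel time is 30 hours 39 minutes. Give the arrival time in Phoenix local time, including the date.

10:09 PM on September 8

Convert departure to UTC: 1:30 AM − 3:00 = 10:30 PM UTC on Sep 7.
Add 30 hours and 39 minutes travel time → 5:09 AM UTC (Sep 9).
Phoenix is UTC−7:00, so local arrival = 5:09 AM − 7:00 = 10:09 PM on Sep 8.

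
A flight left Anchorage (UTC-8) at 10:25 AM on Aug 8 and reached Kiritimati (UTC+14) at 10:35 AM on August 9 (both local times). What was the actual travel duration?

2 hours 10 minutes

Departure in UTC: 10:25 AM + 8:00 = 6:25 PM on Aug 8.
Arrival in UTC: 10:35 AM − 14:00 = 8:35 PM on Aug 8.
Elapsed = 8:35 PM − 6:25 PM = 2 hours 10 minutes.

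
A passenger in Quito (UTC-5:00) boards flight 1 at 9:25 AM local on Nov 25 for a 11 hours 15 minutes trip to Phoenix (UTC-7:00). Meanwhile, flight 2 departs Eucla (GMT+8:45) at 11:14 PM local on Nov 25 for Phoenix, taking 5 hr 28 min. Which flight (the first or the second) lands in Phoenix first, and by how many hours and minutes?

Flight 1 in UTC: 9:25 AM + 5:00 = 2:25 PM on Nov 25.
+11 hours 15 minutes → arrive 1:40 AM UTC on Nov 26.
Flight 2 in UTC: 11:14 PM − 8:45 = 2:29 PM on Nov 25.
+5 hours and 28 minutes → arrive 7:57 PM UTC on Nov 25.
Flight 2 lands earlier by 5 hours 43 minutes.

the second, by 5 hours 43 minutes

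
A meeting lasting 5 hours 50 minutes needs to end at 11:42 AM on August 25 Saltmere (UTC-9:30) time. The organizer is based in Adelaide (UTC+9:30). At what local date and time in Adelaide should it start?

12:52 AM on August 26

Target end time in UTC: 11:42 AM + 9:30 = 9:12 PM on Aug 25.
Subtract 5 hours 50 minutes → start 3:22 PM UTC on Aug 25.
Adelaide is UTC+9:30: 3:22 PM + 9:30 = 12:52 AM on Aug 26.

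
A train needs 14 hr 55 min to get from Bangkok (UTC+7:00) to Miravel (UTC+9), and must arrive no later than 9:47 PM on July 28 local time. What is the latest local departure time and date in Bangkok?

4:52 AM on Jul 28

Target arrival in UTC: 9:47 PM − 9:00 = 12:47 PM on Jul 28.
Subtract 14 hours 55 minutes → departure 9:52 PM UTC on Jul 27.
Bangkok is UTC+7:00: 9:52 PM + 7:00 = 4:52 AM on Jul 28.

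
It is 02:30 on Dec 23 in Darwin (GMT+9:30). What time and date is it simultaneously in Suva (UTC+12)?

05:00 on December 23

In UTC: 02:30 − 9:30 = 17:00 on Dec 22.
Suva is UTC+12:00: 17:00 + 12:00 = 05:00 on Dec 23.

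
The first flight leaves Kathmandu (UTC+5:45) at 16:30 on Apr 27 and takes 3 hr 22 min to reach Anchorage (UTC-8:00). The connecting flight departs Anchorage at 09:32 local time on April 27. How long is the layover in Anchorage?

Convert departure to UTC: 16:30 − 5:45 = 10:45 UTC on Apr 27.
Add 3 hours 22 minutes flight time → 14:07 UTC.
Anchorage is UTC−8:00, so local arrival = 14:07 − 8:00 = 06:07 on Apr 27.
Layover = 09:32 − 06:07 = 3 hours 25 minutes.

3 hours 25 minutes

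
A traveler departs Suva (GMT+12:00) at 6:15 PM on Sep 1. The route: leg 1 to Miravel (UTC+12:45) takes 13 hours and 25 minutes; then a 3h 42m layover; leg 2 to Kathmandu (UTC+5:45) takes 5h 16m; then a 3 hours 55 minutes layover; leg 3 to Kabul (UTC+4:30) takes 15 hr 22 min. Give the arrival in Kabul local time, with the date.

4:25 AM on September 3

Convert departure to UTC: 6:15 PM − 12:00 = 6:15 AM UTC on Sep 1.
Add 13 hours 25 minutes leg 1 → 7:40 PM UTC.
Add 3 hours and 42 minutes layover in Miravel → 11:22 PM UTC.
Add 5 hours 16 minutes leg 2 → 4:38 AM UTC (Sep 2).
Add 3 hours 55 minutes layover in Kathmandu → 8:33 AM UTC.
Add 15 hours 22 minutes leg 3 → 11:55 PM UTC.
Kabul is UTC+4:30, so local arrival = 11:55 PM + 4:30 = 4:25 AM on Sep 3.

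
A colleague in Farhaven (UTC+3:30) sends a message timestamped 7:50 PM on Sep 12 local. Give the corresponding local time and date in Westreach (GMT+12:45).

5:05 AM on September 13

Westreach is 9:15 ahead of Farhaven.
Shift by the zone difference: 7:50 PM + 9:15 = 5:05 AM on Sep 13 in Westreach.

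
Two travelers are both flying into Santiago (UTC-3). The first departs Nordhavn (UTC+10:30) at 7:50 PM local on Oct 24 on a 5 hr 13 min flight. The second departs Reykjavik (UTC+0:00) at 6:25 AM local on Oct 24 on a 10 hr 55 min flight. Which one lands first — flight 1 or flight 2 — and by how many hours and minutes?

Flight 1 in UTC: 7:50 PM − 10:30 = 9:20 AM on Oct 24.
+5 hours and 13 minutes → arrive 2:33 PM UTC on Oct 24.
Flight 2 departs at 6:25 AM UTC (Oct 24).
+10 hours and 55 minutes → arrive 5:20 PM UTC on Oct 24.
Flight 1 lands earlier by 2 hours 47 minutes.

the first, by 2 hours 47 minutes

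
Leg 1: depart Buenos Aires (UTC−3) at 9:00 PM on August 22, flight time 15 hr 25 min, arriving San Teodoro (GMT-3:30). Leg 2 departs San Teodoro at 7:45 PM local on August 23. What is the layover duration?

7 hours 50 minutes

Convert departure to UTC: 9:00 PM + 3:00 = 12:00 AM UTC on Aug 23.
Add 15 hours and 25 minutes flight time → 3:25 PM UTC.
San Teodoro is UTC−3:30, so local arrival = 3:25 PM − 3:30 = 11:55 AM on Aug 23.
Layover = 7:45 PM − 11:55 AM = 7 hours 50 minutes.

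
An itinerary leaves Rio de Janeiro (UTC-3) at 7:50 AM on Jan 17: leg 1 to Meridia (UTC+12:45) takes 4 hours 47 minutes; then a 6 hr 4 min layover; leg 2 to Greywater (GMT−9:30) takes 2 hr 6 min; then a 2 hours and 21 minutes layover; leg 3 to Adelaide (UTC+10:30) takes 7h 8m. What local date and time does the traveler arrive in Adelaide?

7:46 PM on January 18

Convert departure to UTC: 7:50 AM + 3:00 = 10:50 AM UTC on Jan 17.
Add 4 hours 47 minutes leg 1 → 3:37 PM UTC.
Add 6 hours 4 minutes layover in Meridia → 9:41 PM UTC.
Add 2 hours 6 minutes leg 2 → 11:47 PM UTC.
Add 2 hours 21 minutes layover in Greywater → 2:08 AM UTC (Jan 18).
Add 7 hours and 8 minutes leg 3 → 9:16 AM UTC.
Adelaide is UTC+10:30, so local arrival = 9:16 AM + 10:30 = 7:46 PM on Jan 18.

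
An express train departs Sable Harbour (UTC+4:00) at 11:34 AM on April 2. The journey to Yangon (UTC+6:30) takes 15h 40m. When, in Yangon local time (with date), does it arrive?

5:44 AM on Apr 3

Convert departure to UTC: 11:34 AM − 4:00 = 7:34 AM UTC on Apr 2.
Add 15 hours and 40 minutes travel time → 11:14 PM UTC.
Yangon is UTC+6:30, so local arrival = 11:14 PM + 6:30 = 5:44 AM on Apr 3.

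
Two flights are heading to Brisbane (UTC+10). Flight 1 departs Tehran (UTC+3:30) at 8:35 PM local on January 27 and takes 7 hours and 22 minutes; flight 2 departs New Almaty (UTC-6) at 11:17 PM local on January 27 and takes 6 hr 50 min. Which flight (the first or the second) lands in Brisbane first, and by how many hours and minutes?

Flight 1 in UTC: 8:35 PM − 3:30 = 5:05 PM on Jan 27.
+7 hours and 22 minutes → arrive 12:27 AM UTC on Jan 28.
Flight 2 in UTC: 11:17 PM + 6:00 = 5:17 AM on Jan 28.
+6 hours 50 minutes → arrive 12:07 PM UTC on Jan 28.
Flight 1 lands earlier by 11 hours 40 minutes.

the first, by 11 hours 40 minutes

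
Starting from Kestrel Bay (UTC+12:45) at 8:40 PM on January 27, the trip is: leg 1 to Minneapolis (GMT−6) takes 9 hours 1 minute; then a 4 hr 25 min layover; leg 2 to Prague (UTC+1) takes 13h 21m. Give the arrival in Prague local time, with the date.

Convert departure to UTC: 8:40 PM − 12:45 = 7:55 AM UTC on Jan 27.
Add 9 hours and 1 minute leg 1 → 4:56 PM UTC.
Add 4 hours and 25 minutes layover in Minneapolis → 9:21 PM UTC.
Add 13 hours and 21 minutes leg 2 → 10:42 AM UTC (Jan 28).
Prague is UTC+1:00, so local arrival = 10:42 AM + 1:00 = 11:42 AM on Jan 28.

11:42 AM on January 28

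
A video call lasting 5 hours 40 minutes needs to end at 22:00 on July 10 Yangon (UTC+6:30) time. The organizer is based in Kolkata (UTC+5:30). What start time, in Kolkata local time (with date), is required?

Target end time in UTC: 22:00 − 6:30 = 15:30 on Jul 10.
Subtract 5 hours 40 minutes → start 09:50 UTC on Jul 10.
Kolkata is UTC+5:30: 09:50 + 5:30 = 15:20 on Jul 10.

15:20 on Jul 10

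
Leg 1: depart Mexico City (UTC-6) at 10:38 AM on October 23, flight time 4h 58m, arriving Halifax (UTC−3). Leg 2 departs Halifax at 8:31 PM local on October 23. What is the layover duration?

Convert departure to UTC: 10:38 AM + 6:00 = 4:38 PM UTC on Oct 23.
Add 4 hours and 58 minutes flight time → 9:36 PM UTC.
Halifax is UTC−3:00, so local arrival = 9:36 PM − 3:00 = 6:36 PM on Oct 23.
Layover = 8:31 PM − 6:36 PM = 1 hour 55 minutes.

1 hour 55 minutes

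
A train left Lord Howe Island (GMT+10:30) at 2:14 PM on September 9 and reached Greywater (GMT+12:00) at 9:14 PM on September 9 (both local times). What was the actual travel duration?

5 hours 30 minutes

Departure in UTC: 2:14 PM − 10:30 = 3:44 AM on Sep 9.
Arrival in UTC: 9:14 PM − 12:00 = 9:14 AM on Sep 9.
Elapsed = 9:14 AM − 3:44 AM = 5 hours 30 minutes.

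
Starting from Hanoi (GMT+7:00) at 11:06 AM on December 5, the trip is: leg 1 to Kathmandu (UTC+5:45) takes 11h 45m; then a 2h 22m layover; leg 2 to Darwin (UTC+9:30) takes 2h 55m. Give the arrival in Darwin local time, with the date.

6:38 AM on December 6

Convert departure to UTC: 11:06 AM − 7:00 = 4:06 AM UTC on Dec 5.
Add 11 hours 45 minutes leg 1 → 3:51 PM UTC.
Add 2 hours and 22 minutes layover in Kathmandu → 6:13 PM UTC.
Add 2 hours and 55 minutes leg 2 → 9:08 PM UTC.
Darwin is UTC+9:30, so local arrival = 9:08 PM + 9:30 = 6:38 AM on Dec 6.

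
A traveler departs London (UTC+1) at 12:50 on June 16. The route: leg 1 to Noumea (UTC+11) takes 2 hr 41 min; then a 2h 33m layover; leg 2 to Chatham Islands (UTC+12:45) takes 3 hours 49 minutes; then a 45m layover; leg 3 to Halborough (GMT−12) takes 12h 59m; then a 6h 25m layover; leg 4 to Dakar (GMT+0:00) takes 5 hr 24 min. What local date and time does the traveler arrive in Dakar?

Convert departure to UTC: 12:50 − 1:00 = 11:50 UTC on Jun 16.
Add 2 hours and 41 minutes leg 1 → 14:31 UTC.
Add 2 hours and 33 minutes layover in Noumea → 17:04 UTC.
Add 3 hours and 49 minutes leg 2 → 20:53 UTC.
Add 45 minutes layover in Chatham Islands → 21:38 UTC.
Add 12 hours and 59 minutes leg 3 → 10:37 UTC (Jun 17).
Add 6 hours 25 minutes layover in Halborough → 17:02 UTC.
Add 5 hours 24 minutes leg 4 → 22:26 UTC.
Dakar is UTC+0, so local arrival is the same: 22:26 on Jun 17.

22:26 on June 17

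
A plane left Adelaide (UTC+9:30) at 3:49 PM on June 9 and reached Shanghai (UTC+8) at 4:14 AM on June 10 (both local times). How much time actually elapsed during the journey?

13 hours 55 minutes

Departure in UTC: 3:49 PM − 9:30 = 6:19 AM on Jun 9.
Arrival in UTC: 4:14 AM − 8:00 = 8:14 PM on Jun 9.
Elapsed = 8:14 PM − 6:19 AM = 13 hours 55 minutes.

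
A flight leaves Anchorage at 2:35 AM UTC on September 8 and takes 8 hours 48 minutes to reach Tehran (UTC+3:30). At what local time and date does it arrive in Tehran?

2:53 PM on September 8

Departure is given in UTC: 2:35 AM on Sep 8.
Add 8 hours 48 minutes → 11:23 AM UTC.
Tehran is UTC+3:30: 11:23 AM + 3:30 = 2:53 PM on Sep 8.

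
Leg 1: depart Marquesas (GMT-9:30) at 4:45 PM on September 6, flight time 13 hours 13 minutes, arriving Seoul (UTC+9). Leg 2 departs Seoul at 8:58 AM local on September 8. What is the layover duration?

Convert departure to UTC: 4:45 PM + 9:30 = 2:15 AM UTC on Sep 7.
Add 13 hours and 13 minutes flight time → 3:28 PM UTC.
Seoul is UTC+9:00, so local arrival = 3:28 PM + 9:00 = 12:28 AM on Sep 8.
Layover = 8:58 AM − 12:28 AM = 8 hours 30 minutes.

8 hours 30 minutes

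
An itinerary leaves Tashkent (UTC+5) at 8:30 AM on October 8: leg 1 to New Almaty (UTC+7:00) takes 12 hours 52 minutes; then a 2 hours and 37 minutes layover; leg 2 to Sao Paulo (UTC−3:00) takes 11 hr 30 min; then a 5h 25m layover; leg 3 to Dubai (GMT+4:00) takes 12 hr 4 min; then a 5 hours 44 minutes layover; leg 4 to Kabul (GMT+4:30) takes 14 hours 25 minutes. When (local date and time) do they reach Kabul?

12:37 AM on October 11

Convert departure to UTC: 8:30 AM − 5:00 = 3:30 AM UTC on Oct 8.
Add 12 hours 52 minutes leg 1 → 4:22 PM UTC.
Add 2 hours 37 minutes layover in New Almaty → 6:59 PM UTC.
Add 11 hours and 30 minutes leg 2 → 6:29 AM UTC (Oct 9).
Add 5 hours and 25 minutes layover in Sao Paulo → 11:54 AM UTC.
Add 12 hours 4 minutes leg 3 → 11:58 PM UTC.
Add 5 hours 44 minutes layover in Dubai → 5:42 AM UTC (Oct 10).
Add 14 hours and 25 minutes leg 4 → 8:07 PM UTC.
Kabul is UTC+4:30, so local arrival = 8:07 PM + 4:30 = 12:37 AM on Oct 11.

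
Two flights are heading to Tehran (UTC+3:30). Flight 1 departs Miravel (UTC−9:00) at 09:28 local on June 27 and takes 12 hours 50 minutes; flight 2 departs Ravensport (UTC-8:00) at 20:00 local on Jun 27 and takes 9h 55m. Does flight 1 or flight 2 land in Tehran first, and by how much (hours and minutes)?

the first, by 6 hours 37 minutes

Flight 1 in UTC: 09:28 + 9:00 = 18:28 on Jun 27.
+12 hours 50 minutes → arrive 07:18 UTC on Jun 28.
Flight 2 in UTC: 20:00 + 8:00 = 04:00 on Jun 28.
+9 hours 55 minutes → arrive 13:55 UTC on Jun 28.
Flight 1 lands earlier by 6 hours 37 minutes.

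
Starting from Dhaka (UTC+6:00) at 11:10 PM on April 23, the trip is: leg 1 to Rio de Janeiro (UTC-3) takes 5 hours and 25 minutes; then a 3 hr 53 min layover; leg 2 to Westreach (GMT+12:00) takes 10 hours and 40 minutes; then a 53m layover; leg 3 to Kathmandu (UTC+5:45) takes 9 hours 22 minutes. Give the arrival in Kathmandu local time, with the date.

Convert departure to UTC: 11:10 PM − 6:00 = 5:10 PM UTC on Apr 23.
Add 5 hours and 25 minutes leg 1 → 10:35 PM UTC.
Add 3 hours 53 minutes layover in Rio de Janeiro → 2:28 AM UTC (Apr 24).
Add 10 hours 40 minutes leg 2 → 1:08 PM UTC.
Add 53 minutes layover in Westreach → 2:01 PM UTC.
Add 9 hours 22 minutes leg 3 → 11:23 PM UTC.
Kathmandu is UTC+5:45, so local arrival = 11:23 PM + 5:45 = 5:08 AM on Apr 25.

5:08 AM on April 25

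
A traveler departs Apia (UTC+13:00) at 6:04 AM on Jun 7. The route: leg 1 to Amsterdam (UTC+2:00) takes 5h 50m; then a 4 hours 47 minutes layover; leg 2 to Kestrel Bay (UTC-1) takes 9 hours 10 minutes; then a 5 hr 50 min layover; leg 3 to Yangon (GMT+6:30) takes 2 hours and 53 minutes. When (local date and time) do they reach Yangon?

Convert departure to UTC: 6:04 AM − 13:00 = 5:04 PM UTC on Jun 6.
Add 5 hours and 50 minutes leg 1 → 10:54 PM UTC.
Add 4 hours and 47 minutes layover in Amsterdam → 3:41 AM UTC (Jun 7).
Add 9 hours and 10 minutes leg 2 → 12:51 PM UTC.
Add 5 hours and 50 minutes layover in Kestrel Bay → 6:41 PM UTC.
Add 2 hours and 53 minutes leg 3 → 9:34 PM UTC.
Yangon is UTC+6:30, so local arrival = 9:34 PM + 6:30 = 4:04 AM on Jun 8.

4:04 AM on Jun 8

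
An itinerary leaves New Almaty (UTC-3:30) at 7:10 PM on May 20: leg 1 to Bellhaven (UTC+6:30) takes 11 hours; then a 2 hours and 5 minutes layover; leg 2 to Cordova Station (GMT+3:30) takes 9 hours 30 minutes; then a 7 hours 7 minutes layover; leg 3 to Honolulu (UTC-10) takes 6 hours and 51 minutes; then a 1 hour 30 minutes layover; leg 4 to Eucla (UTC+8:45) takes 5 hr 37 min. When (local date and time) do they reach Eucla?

Convert departure to UTC: 7:10 PM + 3:30 = 10:40 PM UTC on May 20.
Add 11 hours leg 1 → 9:40 AM UTC (May 21).
Add 2 hours 5 minutes layover in Bellhaven → 11:45 AM UTC.
Add 9 hours and 30 minutes leg 2 → 9:15 PM UTC.
Add 7 hours and 7 minutes layover in Cordova Station → 4:22 AM UTC (May 22).
Add 6 hours 51 minutes leg 3 → 11:13 AM UTC.
Add 1 hour 30 minutes layover in Honolulu → 12:43 PM UTC.
Add 5 hours and 37 minutes leg 4 → 6:20 PM UTC.
Eucla is UTC+8:45, so local arrival = 6:20 PM + 8:45 = 3:05 AM on May 23.

3:05 AM on May 23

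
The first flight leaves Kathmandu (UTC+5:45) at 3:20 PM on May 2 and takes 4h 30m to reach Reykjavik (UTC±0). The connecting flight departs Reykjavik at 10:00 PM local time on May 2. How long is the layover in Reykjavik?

Convert departure to UTC: 3:20 PM − 5:45 = 9:35 AM UTC on May 2.
Add 4 hours and 30 minutes flight time → 2:05 PM UTC.
Reykjavik is UTC+0, so local arrival is the same: 2:05 PM on May 2.
Layover = 10:00 PM − 2:05 PM = 7 hours 55 minutes.

7 hours 55 minutes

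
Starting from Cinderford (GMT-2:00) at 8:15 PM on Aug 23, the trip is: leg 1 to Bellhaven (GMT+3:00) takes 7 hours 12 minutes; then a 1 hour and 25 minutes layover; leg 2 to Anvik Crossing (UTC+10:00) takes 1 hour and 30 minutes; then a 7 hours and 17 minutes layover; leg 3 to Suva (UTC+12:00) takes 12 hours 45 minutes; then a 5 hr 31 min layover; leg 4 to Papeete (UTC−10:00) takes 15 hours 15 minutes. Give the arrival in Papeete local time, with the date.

Convert departure to UTC: 8:15 PM + 2:00 = 10:15 PM UTC on Aug 23.
Add 7 hours and 12 minutes leg 1 → 5:27 AM UTC (Aug 24).
Add 1 hour 25 minutes layover in Bellhaven → 6:52 AM UTC.
Add 1 hour 30 minutes leg 2 → 8:22 AM UTC.
Add 7 hours 17 minutes layover in Anvik Crossing → 3:39 PM UTC.
Add 12 hours 45 minutes leg 3 → 4:24 AM UTC (Aug 25).
Add 5 hours and 31 minutes layover in Suva → 9:55 AM UTC.
Add 15 hours 15 minutes leg 4 → 1:10 AM UTC (Aug 26).
Papeete is UTC−10:00, so local arrival = 1:10 AM − 10:00 = 3:10 PM on Aug 25.

3:10 PM on Aug 25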